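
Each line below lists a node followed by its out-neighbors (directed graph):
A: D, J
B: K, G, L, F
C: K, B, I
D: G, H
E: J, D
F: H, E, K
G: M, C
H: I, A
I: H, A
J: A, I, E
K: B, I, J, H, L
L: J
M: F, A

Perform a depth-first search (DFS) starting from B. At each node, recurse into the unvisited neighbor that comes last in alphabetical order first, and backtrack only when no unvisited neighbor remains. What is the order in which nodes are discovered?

Visit B
B → L
L → J
J → I
I → H
H → A
A → D
D → G
G → M
M → F
F → K
F → E
G → C

B L J I H A D G M F K E C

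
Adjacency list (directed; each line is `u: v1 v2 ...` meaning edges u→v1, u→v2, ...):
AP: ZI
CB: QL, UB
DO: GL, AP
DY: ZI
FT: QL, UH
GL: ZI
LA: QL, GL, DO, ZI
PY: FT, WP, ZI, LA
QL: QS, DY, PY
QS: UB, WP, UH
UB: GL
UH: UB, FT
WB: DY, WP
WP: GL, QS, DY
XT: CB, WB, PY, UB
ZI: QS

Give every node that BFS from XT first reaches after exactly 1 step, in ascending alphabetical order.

CB, PY, UB, WB

Level 0: XT
Level 1: CB, PY, UB, WB
Level 2: DY, FT, GL, LA, QL, WP, ZI
Level 3: DO, QS, UH
Level 4: AP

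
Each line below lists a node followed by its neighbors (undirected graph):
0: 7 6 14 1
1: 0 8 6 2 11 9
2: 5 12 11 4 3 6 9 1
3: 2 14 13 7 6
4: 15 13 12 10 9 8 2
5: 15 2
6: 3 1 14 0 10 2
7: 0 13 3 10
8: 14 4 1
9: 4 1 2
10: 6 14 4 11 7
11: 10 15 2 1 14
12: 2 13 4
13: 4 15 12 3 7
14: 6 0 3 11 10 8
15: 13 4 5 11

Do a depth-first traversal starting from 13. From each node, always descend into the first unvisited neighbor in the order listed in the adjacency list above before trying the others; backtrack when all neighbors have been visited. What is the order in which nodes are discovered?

Visit 13
13 → 4
4 → 15
15 → 5
5 → 2
2 → 12
2 → 11
11 → 10
10 → 6
6 → 3
3 → 14
14 → 0
0 → 7
0 → 1
1 → 8
1 → 9

13, 4, 15, 5, 2, 12, 11, 10, 6, 3, 14, 0, 7, 1, 8, 9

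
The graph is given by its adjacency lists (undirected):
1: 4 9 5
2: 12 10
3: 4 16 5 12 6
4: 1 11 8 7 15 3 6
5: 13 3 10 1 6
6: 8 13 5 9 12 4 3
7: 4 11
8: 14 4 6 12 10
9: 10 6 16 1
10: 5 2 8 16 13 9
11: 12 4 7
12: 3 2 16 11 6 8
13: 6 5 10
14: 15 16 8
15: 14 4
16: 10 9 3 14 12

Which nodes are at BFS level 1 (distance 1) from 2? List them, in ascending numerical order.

10, 12

Level 0: 2
Level 1: 10, 12
Level 2: 3, 5, 6, 8, 9, 11, 13, 16
Level 3: 1, 4, 7, 14
Level 4: 15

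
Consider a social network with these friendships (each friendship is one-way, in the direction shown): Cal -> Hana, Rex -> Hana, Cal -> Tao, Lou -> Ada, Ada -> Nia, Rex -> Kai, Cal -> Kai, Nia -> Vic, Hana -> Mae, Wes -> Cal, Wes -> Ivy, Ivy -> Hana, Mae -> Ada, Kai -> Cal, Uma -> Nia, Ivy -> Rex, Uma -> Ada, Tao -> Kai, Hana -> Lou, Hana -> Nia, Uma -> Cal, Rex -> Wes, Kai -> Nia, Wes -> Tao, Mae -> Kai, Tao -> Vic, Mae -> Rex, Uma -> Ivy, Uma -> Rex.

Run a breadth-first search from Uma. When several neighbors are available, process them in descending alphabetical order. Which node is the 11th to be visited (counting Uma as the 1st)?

Tao

Visit Uma; enqueue Rex, Nia, Ivy, Cal, Ada → queue [Rex, Nia, Ivy, Cal, Ada]
Visit Rex; enqueue Wes, Kai, Hana → queue [Nia, Ivy, Cal, Ada, Wes, Kai, Hana]
Visit Nia; enqueue Vic → queue [Ivy, Cal, Ada, Wes, Kai, Hana, Vic]
Visit Ivy → queue [Cal, Ada, Wes, Kai, Hana, Vic]
Visit Cal; enqueue Tao → queue [Ada, Wes, Kai, Hana, Vic, Tao]
Visit Ada → queue [Wes, Kai, Hana, Vic, Tao]
Visit Wes → queue [Kai, Hana, Vic, Tao]
Visit Kai → queue [Hana, Vic, Tao]
Visit Hana; enqueue Mae, Lou → queue [Vic, Tao, Mae, Lou]
Visit Vic → queue [Tao, Mae, Lou]
Visit Tao → queue [Mae, Lou]
Visit Mae → queue [Lou]
Visit Lou → queue []

Visit order: Uma, Rex, Nia, Ivy, Cal, Ada, Wes, Kai, Hana, Vic, Tao, Mae, Lou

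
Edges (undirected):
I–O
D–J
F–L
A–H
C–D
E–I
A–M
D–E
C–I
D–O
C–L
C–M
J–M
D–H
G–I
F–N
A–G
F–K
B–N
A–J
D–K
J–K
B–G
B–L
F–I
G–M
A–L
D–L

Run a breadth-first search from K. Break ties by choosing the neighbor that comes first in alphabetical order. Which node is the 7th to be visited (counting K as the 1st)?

H

Visit K; enqueue D, F, J → queue [D, F, J]
Visit D; enqueue C, E, H, L, O → queue [F, J, C, E, H, L, O]
Visit F; enqueue I, N → queue [J, C, E, H, L, O, I, N]
Visit J; enqueue A, M → queue [C, E, H, L, O, I, N, A, M]
Visit C → queue [E, H, L, O, I, N, A, M]
Visit E → queue [H, L, O, I, N, A, M]
Visit H → queue [L, O, I, N, A, M]
Visit L; enqueue B → queue [O, I, N, A, M, B]
Visit O → queue [I, N, A, M, B]
Visit I; enqueue G → queue [N, A, M, B, G]
Visit N → queue [A, M, B, G]
Visit A → queue [M, B, G]
Visit M → queue [B, G]
Visit B → queue [G]
Visit G → queue []

Visit order: K, D, F, J, C, E, H, L, O, I, N, A, M, B, G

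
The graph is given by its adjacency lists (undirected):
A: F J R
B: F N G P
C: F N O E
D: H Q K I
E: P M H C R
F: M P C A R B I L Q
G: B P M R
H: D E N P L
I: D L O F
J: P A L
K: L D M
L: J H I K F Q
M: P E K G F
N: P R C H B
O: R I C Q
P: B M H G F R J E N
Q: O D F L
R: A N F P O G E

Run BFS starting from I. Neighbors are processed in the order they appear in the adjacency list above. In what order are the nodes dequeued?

I D L O F H Q K J R C M P A B E N G

Visit I; enqueue D, L, O, F → queue [D, L, O, F]
Visit D; enqueue H, Q, K → queue [L, O, F, H, Q, K]
Visit L; enqueue J → queue [O, F, H, Q, K, J]
Visit O; enqueue R, C → queue [F, H, Q, K, J, R, C]
Visit F; enqueue M, P, A, B → queue [H, Q, K, J, R, C, M, P, A, B]
Visit H; enqueue E, N → queue [Q, K, J, R, C, M, P, A, B, E, N]
Visit Q → queue [K, J, R, C, M, P, A, B, E, N]
Visit K → queue [J, R, C, M, P, A, B, E, N]
Visit J → queue [R, C, M, P, A, B, E, N]
Visit R; enqueue G → queue [C, M, P, A, B, E, N, G]
Visit C → queue [M, P, A, B, E, N, G]
Visit M → queue [P, A, B, E, N, G]
Visit P → queue [A, B, E, N, G]
Visit A → queue [B, E, N, G]
Visit B → queue [E, N, G]
Visit E → queue [N, G]
Visit N → queue [G]
Visit G → queue []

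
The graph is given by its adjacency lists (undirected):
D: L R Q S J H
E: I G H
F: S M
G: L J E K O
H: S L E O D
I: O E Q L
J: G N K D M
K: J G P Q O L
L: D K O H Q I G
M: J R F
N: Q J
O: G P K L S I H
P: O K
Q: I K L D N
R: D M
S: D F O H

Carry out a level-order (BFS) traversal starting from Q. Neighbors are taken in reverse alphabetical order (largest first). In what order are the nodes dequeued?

Q, N, L, K, I, D, J, O, H, G, P, E, S, R, M, F

Visit Q; enqueue N, L, K, I, D → queue [N, L, K, I, D]
Visit N; enqueue J → queue [L, K, I, D, J]
Visit L; enqueue O, H, G → queue [K, I, D, J, O, H, G]
Visit K; enqueue P → queue [I, D, J, O, H, G, P]
Visit I; enqueue E → queue [D, J, O, H, G, P, E]
Visit D; enqueue S, R → queue [J, O, H, G, P, E, S, R]
Visit J; enqueue M → queue [O, H, G, P, E, S, R, M]
Visit O → queue [H, G, P, E, S, R, M]
Visit H → queue [G, P, E, S, R, M]
Visit G → queue [P, E, S, R, M]
Visit P → queue [E, S, R, M]
Visit E → queue [S, R, M]
Visit S; enqueue F → queue [R, M, F]
Visit R → queue [M, F]
Visit M → queue [F]
Visit F → queue []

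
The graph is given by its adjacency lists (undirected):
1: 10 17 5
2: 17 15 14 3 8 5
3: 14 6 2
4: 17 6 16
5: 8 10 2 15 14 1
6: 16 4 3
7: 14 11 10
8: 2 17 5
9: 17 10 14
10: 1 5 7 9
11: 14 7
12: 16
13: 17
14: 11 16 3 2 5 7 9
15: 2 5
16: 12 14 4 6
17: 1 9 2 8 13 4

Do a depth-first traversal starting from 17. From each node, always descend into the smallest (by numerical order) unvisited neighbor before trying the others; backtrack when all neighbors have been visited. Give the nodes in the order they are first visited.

17 -> 1 -> 5 -> 2 -> 3 -> 6 -> 4 -> 16 -> 12 -> 14 -> 7 -> 10 -> 9 -> 11 -> 8 -> 15 -> 13

Visit 17
17 → 1
1 → 5
5 → 2
2 → 3
3 → 6
6 → 4
4 → 16
16 → 12
16 → 14
14 → 7
7 → 10
10 → 9
7 → 11
2 → 8
2 → 15
17 → 13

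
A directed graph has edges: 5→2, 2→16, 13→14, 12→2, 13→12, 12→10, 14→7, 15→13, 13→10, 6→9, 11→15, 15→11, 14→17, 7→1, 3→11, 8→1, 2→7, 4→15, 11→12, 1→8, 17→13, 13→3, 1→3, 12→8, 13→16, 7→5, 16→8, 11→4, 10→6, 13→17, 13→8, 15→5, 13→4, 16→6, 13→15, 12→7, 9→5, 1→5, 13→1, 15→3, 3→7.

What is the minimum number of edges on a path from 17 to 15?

Level 0: 17
Level 1: 13
Level 2: 1, 3, 4, 8, 10, 12, 14, 15, 16
Level 3: 2, 5, 6, 7, 11
Level 4: 9
15 first appears at level 2.

2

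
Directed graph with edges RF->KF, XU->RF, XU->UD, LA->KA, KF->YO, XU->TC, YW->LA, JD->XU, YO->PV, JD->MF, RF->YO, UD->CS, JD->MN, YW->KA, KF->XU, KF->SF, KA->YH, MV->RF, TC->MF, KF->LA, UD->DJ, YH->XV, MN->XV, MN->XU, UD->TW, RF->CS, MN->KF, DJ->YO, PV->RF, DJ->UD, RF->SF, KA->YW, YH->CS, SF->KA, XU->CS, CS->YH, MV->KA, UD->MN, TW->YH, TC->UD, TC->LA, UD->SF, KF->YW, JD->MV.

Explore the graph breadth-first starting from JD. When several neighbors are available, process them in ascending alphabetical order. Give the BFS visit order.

JD, MF, MN, MV, XU, KF, XV, KA, RF, CS, TC, UD, LA, SF, YO, YW, YH, DJ, TW, PV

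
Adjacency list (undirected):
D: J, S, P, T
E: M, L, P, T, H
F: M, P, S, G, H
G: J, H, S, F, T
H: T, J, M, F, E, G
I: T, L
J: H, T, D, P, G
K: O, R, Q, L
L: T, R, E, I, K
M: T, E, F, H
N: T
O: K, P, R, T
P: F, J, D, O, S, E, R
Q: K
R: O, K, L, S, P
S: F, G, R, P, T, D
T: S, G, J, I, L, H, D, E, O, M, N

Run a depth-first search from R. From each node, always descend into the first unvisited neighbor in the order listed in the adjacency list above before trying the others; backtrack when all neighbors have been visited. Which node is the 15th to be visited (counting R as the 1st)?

D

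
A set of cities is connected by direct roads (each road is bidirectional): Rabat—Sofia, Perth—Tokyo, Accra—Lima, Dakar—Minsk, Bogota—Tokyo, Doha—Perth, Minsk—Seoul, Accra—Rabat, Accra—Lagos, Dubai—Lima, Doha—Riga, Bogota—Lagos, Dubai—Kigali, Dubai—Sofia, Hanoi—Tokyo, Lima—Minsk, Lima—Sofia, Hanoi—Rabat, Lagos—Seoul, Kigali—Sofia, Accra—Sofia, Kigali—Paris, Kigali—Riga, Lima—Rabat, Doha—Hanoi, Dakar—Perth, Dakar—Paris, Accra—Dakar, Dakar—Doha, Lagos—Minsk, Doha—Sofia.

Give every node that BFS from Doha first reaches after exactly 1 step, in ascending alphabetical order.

Level 0: Doha
Level 1: Dakar, Hanoi, Perth, Riga, Sofia
Level 2: Accra, Dubai, Kigali, Lima, Minsk, Paris, Rabat, Tokyo
Level 3: Bogota, Lagos, Seoul

Dakar, Hanoi, Perth, Riga, Sofia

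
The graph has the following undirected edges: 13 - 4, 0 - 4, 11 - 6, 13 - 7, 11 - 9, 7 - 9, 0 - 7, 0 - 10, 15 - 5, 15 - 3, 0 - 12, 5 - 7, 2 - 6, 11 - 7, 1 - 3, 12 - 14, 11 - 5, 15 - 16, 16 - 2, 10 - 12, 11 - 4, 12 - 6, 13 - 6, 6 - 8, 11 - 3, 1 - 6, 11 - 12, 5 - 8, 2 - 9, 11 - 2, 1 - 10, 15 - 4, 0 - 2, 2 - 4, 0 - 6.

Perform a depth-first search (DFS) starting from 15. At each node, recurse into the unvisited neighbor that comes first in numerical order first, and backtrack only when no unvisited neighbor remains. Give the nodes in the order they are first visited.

15 → 3 → 1 → 6 → 0 → 2 → 4 → 11 → 5 → 7 → 9 → 13 → 8 → 12 → 10 → 14 → 16

Visit 15
15 → 3
3 → 1
1 → 6
6 → 0
0 → 2
2 → 4
4 → 11
11 → 5
5 → 7
7 → 9
7 → 13
5 → 8
11 → 12
12 → 10
12 → 14
2 → 16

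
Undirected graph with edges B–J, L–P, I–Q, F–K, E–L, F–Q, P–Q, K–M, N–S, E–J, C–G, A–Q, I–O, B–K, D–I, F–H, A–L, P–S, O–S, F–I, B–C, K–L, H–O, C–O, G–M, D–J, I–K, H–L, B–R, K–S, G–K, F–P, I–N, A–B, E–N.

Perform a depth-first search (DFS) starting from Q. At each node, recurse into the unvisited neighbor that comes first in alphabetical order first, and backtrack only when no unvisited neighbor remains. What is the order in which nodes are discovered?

Q -> A -> B -> C -> G -> K -> F -> H -> L -> E -> J -> D -> I -> N -> S -> O -> P -> M -> R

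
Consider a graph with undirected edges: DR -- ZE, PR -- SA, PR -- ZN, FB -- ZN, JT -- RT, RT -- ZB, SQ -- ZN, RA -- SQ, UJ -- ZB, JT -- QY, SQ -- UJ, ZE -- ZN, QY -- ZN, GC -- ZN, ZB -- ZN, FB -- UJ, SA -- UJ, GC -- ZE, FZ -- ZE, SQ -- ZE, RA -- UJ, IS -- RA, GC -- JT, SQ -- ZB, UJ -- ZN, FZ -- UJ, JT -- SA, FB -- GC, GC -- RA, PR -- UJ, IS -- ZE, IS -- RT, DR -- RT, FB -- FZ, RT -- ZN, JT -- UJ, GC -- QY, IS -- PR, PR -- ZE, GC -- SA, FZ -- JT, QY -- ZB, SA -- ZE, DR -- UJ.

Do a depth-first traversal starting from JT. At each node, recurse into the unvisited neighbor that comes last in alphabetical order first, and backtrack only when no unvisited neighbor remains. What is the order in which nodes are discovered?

Visit JT
JT → UJ
UJ → ZN
ZN → ZE
ZE → SQ
SQ → ZB
ZB → RT
RT → IS
IS → RA
RA → GC
GC → SA
SA → PR
GC → QY
GC → FB
FB → FZ
RT → DR

JT, UJ, ZN, ZE, SQ, ZB, RT, IS, RA, GC, SA, PR, QY, FB, FZ, DR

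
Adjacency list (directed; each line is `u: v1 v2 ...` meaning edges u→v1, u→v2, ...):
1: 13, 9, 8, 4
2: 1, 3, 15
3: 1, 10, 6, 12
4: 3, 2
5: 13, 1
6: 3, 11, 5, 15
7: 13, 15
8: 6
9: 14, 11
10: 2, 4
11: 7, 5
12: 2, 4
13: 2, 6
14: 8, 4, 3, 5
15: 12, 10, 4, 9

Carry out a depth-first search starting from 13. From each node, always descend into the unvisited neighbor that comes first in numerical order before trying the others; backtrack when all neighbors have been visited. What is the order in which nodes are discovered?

13, 2, 1, 4, 3, 6, 5, 11, 7, 15, 9, 14, 8, 10, 12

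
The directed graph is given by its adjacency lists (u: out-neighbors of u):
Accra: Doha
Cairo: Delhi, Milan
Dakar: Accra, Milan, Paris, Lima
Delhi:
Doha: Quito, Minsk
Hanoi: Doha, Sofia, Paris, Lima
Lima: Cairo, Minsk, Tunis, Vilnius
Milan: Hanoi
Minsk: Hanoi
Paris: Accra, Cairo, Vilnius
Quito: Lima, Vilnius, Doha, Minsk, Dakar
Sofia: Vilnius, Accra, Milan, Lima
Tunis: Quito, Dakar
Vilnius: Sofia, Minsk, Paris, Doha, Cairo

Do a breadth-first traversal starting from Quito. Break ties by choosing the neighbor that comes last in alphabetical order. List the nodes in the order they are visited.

Quito → Vilnius → Minsk → Lima → Doha → Dakar → Sofia → Paris → Cairo → Hanoi → Tunis → Milan → Accra → Delhi

Visit Quito; enqueue Vilnius, Minsk, Lima, Doha, Dakar → queue [Vilnius, Minsk, Lima, Doha, Dakar]
Visit Vilnius; enqueue Sofia, Paris, Cairo → queue [Minsk, Lima, Doha, Dakar, Sofia, Paris, Cairo]
Visit Minsk; enqueue Hanoi → queue [Lima, Doha, Dakar, Sofia, Paris, Cairo, Hanoi]
Visit Lima; enqueue Tunis → queue [Doha, Dakar, Sofia, Paris, Cairo, Hanoi, Tunis]
Visit Doha → queue [Dakar, Sofia, Paris, Cairo, Hanoi, Tunis]
Visit Dakar; enqueue Milan, Accra → queue [Sofia, Paris, Cairo, Hanoi, Tunis, Milan, Accra]
Visit Sofia → queue [Paris, Cairo, Hanoi, Tunis, Milan, Accra]
Visit Paris → queue [Cairo, Hanoi, Tunis, Milan, Accra]
Visit Cairo; enqueue Delhi → queue [Hanoi, Tunis, Milan, Accra, Delhi]
Visit Hanoi → queue [Tunis, Milan, Accra, Delhi]
Visit Tunis → queue [Milan, Accra, Delhi]
Visit Milan → queue [Accra, Delhi]
Visit Accra → queue [Delhi]
Visit Delhi → queue []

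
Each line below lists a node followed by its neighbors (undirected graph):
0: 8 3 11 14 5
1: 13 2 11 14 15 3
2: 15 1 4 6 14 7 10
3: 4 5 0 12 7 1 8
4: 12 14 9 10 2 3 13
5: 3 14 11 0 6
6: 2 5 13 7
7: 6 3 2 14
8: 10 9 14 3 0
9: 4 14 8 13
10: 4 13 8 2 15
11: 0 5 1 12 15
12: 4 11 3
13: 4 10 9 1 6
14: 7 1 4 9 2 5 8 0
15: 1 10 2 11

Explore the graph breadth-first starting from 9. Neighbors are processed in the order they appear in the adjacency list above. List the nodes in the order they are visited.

Visit 9; enqueue 4, 14, 8, 13 → queue [4, 14, 8, 13]
Visit 4; enqueue 12, 10, 2, 3 → queue [14, 8, 13, 12, 10, 2, 3]
Visit 14; enqueue 7, 1, 5, 0 → queue [8, 13, 12, 10, 2, 3, 7, 1, 5, 0]
Visit 8 → queue [13, 12, 10, 2, 3, 7, 1, 5, 0]
Visit 13; enqueue 6 → queue [12, 10, 2, 3, 7, 1, 5, 0, 6]
Visit 12; enqueue 11 → queue [10, 2, 3, 7, 1, 5, 0, 6, 11]
Visit 10; enqueue 15 → queue [2, 3, 7, 1, 5, 0, 6, 11, 15]
Visit 2 → queue [3, 7, 1, 5, 0, 6, 11, 15]
Visit 3 → queue [7, 1, 5, 0, 6, 11, 15]
Visit 7 → queue [1, 5, 0, 6, 11, 15]
Visit 1 → queue [5, 0, 6, 11, 15]
Visit 5 → queue [0, 6, 11, 15]
Visit 0 → queue [6, 11, 15]
Visit 6 → queue [11, 15]
Visit 11 → queue [15]
Visit 15 → queue []

9 -> 4 -> 14 -> 8 -> 13 -> 12 -> 10 -> 2 -> 3 -> 7 -> 1 -> 5 -> 0 -> 6 -> 11 -> 15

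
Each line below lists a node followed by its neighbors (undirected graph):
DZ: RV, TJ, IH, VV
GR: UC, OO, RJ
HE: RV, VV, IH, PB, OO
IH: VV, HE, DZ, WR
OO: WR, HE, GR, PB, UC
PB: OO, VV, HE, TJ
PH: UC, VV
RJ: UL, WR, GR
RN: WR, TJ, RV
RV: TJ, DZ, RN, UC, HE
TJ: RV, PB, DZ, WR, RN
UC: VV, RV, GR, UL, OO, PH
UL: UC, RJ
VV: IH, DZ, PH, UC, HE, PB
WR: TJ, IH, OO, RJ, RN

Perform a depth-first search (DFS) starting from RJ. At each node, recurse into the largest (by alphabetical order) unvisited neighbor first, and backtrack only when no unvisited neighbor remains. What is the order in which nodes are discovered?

Visit RJ
RJ → WR
WR → TJ
TJ → RV
RV → UC
UC → VV
VV → PH
VV → PB
PB → OO
OO → HE
HE → IH
IH → DZ
OO → GR
UC → UL
RV → RN

RJ → WR → TJ → RV → UC → VV → PH → PB → OO → HE → IH → DZ → GR → UL → RN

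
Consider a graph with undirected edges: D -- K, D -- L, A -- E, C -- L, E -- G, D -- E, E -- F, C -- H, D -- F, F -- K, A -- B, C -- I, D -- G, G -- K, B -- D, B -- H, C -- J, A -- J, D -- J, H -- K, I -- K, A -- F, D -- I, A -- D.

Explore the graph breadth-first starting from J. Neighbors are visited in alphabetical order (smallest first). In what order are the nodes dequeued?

J, A, C, D, B, E, F, H, I, L, G, K

Visit J; enqueue A, C, D → queue [A, C, D]
Visit A; enqueue B, E, F → queue [C, D, B, E, F]
Visit C; enqueue H, I, L → queue [D, B, E, F, H, I, L]
Visit D; enqueue G, K → queue [B, E, F, H, I, L, G, K]
Visit B → queue [E, F, H, I, L, G, K]
Visit E → queue [F, H, I, L, G, K]
Visit F → queue [H, I, L, G, K]
Visit H → queue [I, L, G, K]
Visit I → queue [L, G, K]
Visit L → queue [G, K]
Visit G → queue [K]
Visit K → queue []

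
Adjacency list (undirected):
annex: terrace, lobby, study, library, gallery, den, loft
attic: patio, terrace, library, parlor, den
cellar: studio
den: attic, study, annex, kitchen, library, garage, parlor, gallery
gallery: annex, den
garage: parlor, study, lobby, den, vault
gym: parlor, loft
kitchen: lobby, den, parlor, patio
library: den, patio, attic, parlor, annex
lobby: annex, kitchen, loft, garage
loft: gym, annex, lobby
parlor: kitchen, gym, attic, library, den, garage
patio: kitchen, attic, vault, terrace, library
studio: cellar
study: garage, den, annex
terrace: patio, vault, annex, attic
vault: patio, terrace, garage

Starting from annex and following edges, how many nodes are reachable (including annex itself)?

BFS from annex visits: annex, terrace, study, loft, lobby, library, gallery, den, vault, patio, attic, garage, gym, kitchen, parlor
Reachable nodes: 15 of 17 total.

15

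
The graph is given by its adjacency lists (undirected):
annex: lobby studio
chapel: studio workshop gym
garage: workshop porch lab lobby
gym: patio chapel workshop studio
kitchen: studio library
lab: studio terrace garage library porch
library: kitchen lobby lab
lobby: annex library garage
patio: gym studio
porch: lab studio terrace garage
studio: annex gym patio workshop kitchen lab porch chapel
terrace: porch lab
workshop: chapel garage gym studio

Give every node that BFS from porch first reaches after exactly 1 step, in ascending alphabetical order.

Level 0: porch
Level 1: garage, lab, studio, terrace
Level 2: annex, chapel, gym, kitchen, library, lobby, patio, workshop

garage, lab, studio, terrace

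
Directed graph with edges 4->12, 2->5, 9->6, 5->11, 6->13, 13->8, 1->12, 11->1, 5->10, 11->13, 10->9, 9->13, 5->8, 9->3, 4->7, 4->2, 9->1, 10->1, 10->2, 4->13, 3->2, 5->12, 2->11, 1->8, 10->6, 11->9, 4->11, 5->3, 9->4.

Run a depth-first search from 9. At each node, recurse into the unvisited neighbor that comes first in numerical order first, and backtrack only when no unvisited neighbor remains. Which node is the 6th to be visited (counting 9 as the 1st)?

2

Visit 9
9 → 1
1 → 8
1 → 12
9 → 3
3 → 2
2 → 5
5 → 10
10 → 6
6 → 13
5 → 11
9 → 4
4 → 7

Visit order: 9, 1, 8, 12, 3, 2, 5, 10, 6, 13, 11, 4, 7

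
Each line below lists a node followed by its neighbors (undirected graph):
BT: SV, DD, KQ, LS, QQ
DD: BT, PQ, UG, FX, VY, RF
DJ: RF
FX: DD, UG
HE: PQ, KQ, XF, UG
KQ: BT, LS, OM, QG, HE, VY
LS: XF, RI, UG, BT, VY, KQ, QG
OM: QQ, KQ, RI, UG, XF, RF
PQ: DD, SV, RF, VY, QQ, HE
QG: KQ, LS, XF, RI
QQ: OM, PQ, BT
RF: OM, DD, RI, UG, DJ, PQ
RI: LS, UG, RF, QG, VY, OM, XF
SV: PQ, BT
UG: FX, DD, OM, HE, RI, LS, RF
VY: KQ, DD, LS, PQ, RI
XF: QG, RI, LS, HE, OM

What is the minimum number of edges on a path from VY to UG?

Level 0: VY
Level 1: DD, KQ, LS, PQ, RI
Level 2: BT, FX, HE, OM, QG, QQ, RF, SV, UG, XF
Level 3: DJ
UG first appears at level 2.

2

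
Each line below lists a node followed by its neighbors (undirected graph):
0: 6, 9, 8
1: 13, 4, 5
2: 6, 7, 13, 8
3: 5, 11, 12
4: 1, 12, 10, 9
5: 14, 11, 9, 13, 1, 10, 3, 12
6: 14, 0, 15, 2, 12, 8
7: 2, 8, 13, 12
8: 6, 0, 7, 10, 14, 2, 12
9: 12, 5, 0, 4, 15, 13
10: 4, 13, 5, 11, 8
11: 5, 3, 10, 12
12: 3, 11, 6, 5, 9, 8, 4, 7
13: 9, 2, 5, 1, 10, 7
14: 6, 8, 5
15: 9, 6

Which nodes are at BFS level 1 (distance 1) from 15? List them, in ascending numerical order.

Level 0: 15
Level 1: 6, 9
Level 2: 0, 2, 4, 5, 8, 12, 13, 14
Level 3: 1, 3, 7, 10, 11

6, 9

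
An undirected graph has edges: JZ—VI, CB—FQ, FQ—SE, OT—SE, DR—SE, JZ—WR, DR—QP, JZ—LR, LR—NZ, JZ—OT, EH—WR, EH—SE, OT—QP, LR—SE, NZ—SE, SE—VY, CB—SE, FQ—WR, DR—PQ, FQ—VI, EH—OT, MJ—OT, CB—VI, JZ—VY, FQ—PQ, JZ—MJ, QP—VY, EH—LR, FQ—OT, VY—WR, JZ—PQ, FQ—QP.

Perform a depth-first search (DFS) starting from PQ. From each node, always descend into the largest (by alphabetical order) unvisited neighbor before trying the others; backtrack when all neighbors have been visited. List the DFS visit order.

PQ JZ WR VY SE OT QP FQ VI CB DR MJ EH LR NZ

Visit PQ
PQ → JZ
JZ → WR
WR → VY
VY → SE
SE → OT
OT → QP
QP → FQ
FQ → VI
VI → CB
QP → DR
OT → MJ
OT → EH
EH → LR
LR → NZ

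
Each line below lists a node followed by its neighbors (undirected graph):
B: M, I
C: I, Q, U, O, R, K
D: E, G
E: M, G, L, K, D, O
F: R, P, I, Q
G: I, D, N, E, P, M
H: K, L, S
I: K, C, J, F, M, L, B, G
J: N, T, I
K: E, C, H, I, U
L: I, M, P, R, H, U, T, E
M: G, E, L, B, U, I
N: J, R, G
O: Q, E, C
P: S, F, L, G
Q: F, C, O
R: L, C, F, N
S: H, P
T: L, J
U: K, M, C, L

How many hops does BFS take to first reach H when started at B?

3

Level 0: B
Level 1: I, M
Level 2: C, E, F, G, J, K, L, U
Level 3: D, H, N, O, P, Q, R, T
Level 4: S
H first appears at level 3.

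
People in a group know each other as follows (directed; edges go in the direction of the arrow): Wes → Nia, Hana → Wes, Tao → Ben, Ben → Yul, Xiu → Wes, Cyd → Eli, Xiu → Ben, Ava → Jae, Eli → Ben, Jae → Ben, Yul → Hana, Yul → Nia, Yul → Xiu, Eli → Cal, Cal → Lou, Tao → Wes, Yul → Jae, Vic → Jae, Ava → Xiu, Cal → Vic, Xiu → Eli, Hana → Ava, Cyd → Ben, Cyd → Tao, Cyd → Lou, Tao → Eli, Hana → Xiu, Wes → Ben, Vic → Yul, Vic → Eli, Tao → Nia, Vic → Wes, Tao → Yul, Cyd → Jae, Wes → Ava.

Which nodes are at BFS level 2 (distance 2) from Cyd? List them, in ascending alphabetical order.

Level 0: Cyd
Level 1: Ben, Eli, Jae, Lou, Tao
Level 2: Cal, Nia, Wes, Yul
Level 3: Ava, Hana, Vic, Xiu

Cal, Nia, Wes, Yul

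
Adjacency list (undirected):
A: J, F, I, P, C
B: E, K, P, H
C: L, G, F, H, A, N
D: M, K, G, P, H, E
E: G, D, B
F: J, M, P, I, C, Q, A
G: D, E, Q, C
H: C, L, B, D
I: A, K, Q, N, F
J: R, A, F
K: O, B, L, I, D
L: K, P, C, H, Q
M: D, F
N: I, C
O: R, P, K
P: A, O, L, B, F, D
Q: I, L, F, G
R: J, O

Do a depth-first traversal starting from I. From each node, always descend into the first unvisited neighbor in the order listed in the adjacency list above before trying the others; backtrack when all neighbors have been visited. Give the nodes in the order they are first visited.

I, A, J, R, O, P, L, K, B, E, G, D, M, F, C, H, N, Q

Visit I
I → A
A → J
J → R
R → O
O → P
P → L
L → K
K → B
B → E
E → G
G → D
D → M
M → F
F → C
C → H
C → N
F → Q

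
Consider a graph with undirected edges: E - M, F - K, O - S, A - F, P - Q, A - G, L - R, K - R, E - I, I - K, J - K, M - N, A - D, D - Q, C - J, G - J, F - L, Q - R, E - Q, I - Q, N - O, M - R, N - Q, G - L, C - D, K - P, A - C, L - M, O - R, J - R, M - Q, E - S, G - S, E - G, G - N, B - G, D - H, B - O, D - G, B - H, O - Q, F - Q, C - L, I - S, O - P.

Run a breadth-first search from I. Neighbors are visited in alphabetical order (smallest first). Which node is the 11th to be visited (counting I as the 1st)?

R

Visit I; enqueue E, K, Q, S → queue [E, K, Q, S]
Visit E; enqueue G, M → queue [K, Q, S, G, M]
Visit K; enqueue F, J, P, R → queue [Q, S, G, M, F, J, P, R]
Visit Q; enqueue D, N, O → queue [S, G, M, F, J, P, R, D, N, O]
Visit S → queue [G, M, F, J, P, R, D, N, O]
Visit G; enqueue A, B, L → queue [M, F, J, P, R, D, N, O, A, B, L]
Visit M → queue [F, J, P, R, D, N, O, A, B, L]
Visit F → queue [J, P, R, D, N, O, A, B, L]
Visit J; enqueue C → queue [P, R, D, N, O, A, B, L, C]
Visit P → queue [R, D, N, O, A, B, L, C]
Visit R → queue [D, N, O, A, B, L, C]
Visit D; enqueue H → queue [N, O, A, B, L, C, H]
Visit N → queue [O, A, B, L, C, H]
Visit O → queue [A, B, L, C, H]
Visit A → queue [B, L, C, H]
Visit B → queue [L, C, H]
Visit L → queue [C, H]
Visit C → queue [H]
Visit H → queue []

Visit order: I, E, K, Q, S, G, M, F, J, P, R, D, N, O, A, B, L, C, H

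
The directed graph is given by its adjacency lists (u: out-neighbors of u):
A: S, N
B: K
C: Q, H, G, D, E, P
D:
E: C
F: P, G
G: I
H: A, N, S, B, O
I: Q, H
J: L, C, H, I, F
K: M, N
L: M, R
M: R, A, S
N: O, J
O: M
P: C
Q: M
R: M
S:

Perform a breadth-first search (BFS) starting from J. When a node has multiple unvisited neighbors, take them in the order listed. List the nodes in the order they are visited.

Visit J; enqueue L, C, H, I, F → queue [L, C, H, I, F]
Visit L; enqueue M, R → queue [C, H, I, F, M, R]
Visit C; enqueue Q, G, D, E, P → queue [H, I, F, M, R, Q, G, D, E, P]
Visit H; enqueue A, N, S, B, O → queue [I, F, M, R, Q, G, D, E, P, A, N, S, B, O]
Visit I → queue [F, M, R, Q, G, D, E, P, A, N, S, B, O]
Visit F → queue [M, R, Q, G, D, E, P, A, N, S, B, O]
Visit M → queue [R, Q, G, D, E, P, A, N, S, B, O]
Visit R → queue [Q, G, D, E, P, A, N, S, B, O]
Visit Q → queue [G, D, E, P, A, N, S, B, O]
Visit G → queue [D, E, P, A, N, S, B, O]
Visit D → queue [E, P, A, N, S, B, O]
Visit E → queue [P, A, N, S, B, O]
Visit P → queue [A, N, S, B, O]
Visit A → queue [N, S, B, O]
Visit N → queue [S, B, O]
Visit S → queue [B, O]
Visit B; enqueue K → queue [O, K]
Visit O → queue [K]
Visit K → queue []

J, L, C, H, I, F, M, R, Q, G, D, E, P, A, N, S, B, O, K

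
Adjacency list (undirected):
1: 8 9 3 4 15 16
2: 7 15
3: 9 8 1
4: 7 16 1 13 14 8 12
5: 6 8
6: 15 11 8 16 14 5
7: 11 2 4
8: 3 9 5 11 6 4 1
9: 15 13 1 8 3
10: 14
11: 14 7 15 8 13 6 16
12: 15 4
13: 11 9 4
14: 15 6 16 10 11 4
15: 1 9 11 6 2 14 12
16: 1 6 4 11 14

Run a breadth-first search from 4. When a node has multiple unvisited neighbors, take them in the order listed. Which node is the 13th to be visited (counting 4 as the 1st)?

Visit 4; enqueue 7, 16, 1, 13, 14, 8, 12 → queue [7, 16, 1, 13, 14, 8, 12]
Visit 7; enqueue 11, 2 → queue [16, 1, 13, 14, 8, 12, 11, 2]
Visit 16; enqueue 6 → queue [1, 13, 14, 8, 12, 11, 2, 6]
Visit 1; enqueue 9, 3, 15 → queue [13, 14, 8, 12, 11, 2, 6, 9, 3, 15]
Visit 13 → queue [14, 8, 12, 11, 2, 6, 9, 3, 15]
Visit 14; enqueue 10 → queue [8, 12, 11, 2, 6, 9, 3, 15, 10]
Visit 8; enqueue 5 → queue [12, 11, 2, 6, 9, 3, 15, 10, 5]
Visit 12 → queue [11, 2, 6, 9, 3, 15, 10, 5]
Visit 11 → queue [2, 6, 9, 3, 15, 10, 5]
Visit 2 → queue [6, 9, 3, 15, 10, 5]
Visit 6 → queue [9, 3, 15, 10, 5]
Visit 9 → queue [3, 15, 10, 5]
Visit 3 → queue [15, 10, 5]
Visit 15 → queue [10, 5]
Visit 10 → queue [5]
Visit 5 → queue []

Visit order: 4, 7, 16, 1, 13, 14, 8, 12, 11, 2, 6, 9, 3, 15, 10, 5

3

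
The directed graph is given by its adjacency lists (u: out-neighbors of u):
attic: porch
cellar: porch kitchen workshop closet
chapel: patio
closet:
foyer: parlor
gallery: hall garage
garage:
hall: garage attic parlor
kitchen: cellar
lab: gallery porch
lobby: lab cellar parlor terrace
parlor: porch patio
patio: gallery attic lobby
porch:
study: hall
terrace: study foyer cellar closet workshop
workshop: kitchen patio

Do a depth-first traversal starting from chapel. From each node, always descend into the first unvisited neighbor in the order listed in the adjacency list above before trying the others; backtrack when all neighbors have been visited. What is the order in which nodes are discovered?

Visit chapel
chapel → patio
patio → gallery
gallery → hall
hall → garage
hall → attic
attic → porch
hall → parlor
patio → lobby
lobby → lab
lobby → cellar
cellar → kitchen
cellar → workshop
cellar → closet
lobby → terrace
terrace → study
terrace → foyer

chapel, patio, gallery, hall, garage, attic, porch, parlor, lobby, lab, cellar, kitchen, workshop, closet, terrace, study, foyer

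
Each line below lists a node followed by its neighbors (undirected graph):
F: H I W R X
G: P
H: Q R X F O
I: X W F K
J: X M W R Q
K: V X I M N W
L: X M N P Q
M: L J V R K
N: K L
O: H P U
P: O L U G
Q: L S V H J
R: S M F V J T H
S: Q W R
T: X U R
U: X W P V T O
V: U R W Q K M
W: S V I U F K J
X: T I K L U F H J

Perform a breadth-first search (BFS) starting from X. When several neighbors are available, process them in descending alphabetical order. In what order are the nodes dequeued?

X U T L K J I H F W V P O R Q N M S G

Visit X; enqueue U, T, L, K, J, I, H, F → queue [U, T, L, K, J, I, H, F]
Visit U; enqueue W, V, P, O → queue [T, L, K, J, I, H, F, W, V, P, O]
Visit T; enqueue R → queue [L, K, J, I, H, F, W, V, P, O, R]
Visit L; enqueue Q, N, M → queue [K, J, I, H, F, W, V, P, O, R, Q, N, M]
Visit K → queue [J, I, H, F, W, V, P, O, R, Q, N, M]
Visit J → queue [I, H, F, W, V, P, O, R, Q, N, M]
Visit I → queue [H, F, W, V, P, O, R, Q, N, M]
Visit H → queue [F, W, V, P, O, R, Q, N, M]
Visit F → queue [W, V, P, O, R, Q, N, M]
Visit W; enqueue S → queue [V, P, O, R, Q, N, M, S]
Visit V → queue [P, O, R, Q, N, M, S]
Visit P; enqueue G → queue [O, R, Q, N, M, S, G]
Visit O → queue [R, Q, N, M, S, G]
Visit R → queue [Q, N, M, S, G]
Visit Q → queue [N, M, S, G]
Visit N → queue [M, S, G]
Visit M → queue [S, G]
Visit S → queue [G]
Visit G → queue []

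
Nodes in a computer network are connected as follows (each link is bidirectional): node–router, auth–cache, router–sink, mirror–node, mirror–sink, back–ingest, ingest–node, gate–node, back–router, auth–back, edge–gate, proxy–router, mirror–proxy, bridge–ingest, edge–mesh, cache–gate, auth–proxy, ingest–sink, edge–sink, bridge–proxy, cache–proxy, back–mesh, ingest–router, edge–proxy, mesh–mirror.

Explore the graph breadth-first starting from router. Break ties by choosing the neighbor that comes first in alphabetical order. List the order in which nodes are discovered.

router back ingest node proxy sink auth mesh bridge gate mirror cache edge

Visit router; enqueue back, ingest, node, proxy, sink → queue [back, ingest, node, proxy, sink]
Visit back; enqueue auth, mesh → queue [ingest, node, proxy, sink, auth, mesh]
Visit ingest; enqueue bridge → queue [node, proxy, sink, auth, mesh, bridge]
Visit node; enqueue gate, mirror → queue [proxy, sink, auth, mesh, bridge, gate, mirror]
Visit proxy; enqueue cache, edge → queue [sink, auth, mesh, bridge, gate, mirror, cache, edge]
Visit sink → queue [auth, mesh, bridge, gate, mirror, cache, edge]
Visit auth → queue [mesh, bridge, gate, mirror, cache, edge]
Visit mesh → queue [bridge, gate, mirror, cache, edge]
Visit bridge → queue [gate, mirror, cache, edge]
Visit gate → queue [mirror, cache, edge]
Visit mirror → queue [cache, edge]
Visit cache → queue [edge]
Visit edge → queue []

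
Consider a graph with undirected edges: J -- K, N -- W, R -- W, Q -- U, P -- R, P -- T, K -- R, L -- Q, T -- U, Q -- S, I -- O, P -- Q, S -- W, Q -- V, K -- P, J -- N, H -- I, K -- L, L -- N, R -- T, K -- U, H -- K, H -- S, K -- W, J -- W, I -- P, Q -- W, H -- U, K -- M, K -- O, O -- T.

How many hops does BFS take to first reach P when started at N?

3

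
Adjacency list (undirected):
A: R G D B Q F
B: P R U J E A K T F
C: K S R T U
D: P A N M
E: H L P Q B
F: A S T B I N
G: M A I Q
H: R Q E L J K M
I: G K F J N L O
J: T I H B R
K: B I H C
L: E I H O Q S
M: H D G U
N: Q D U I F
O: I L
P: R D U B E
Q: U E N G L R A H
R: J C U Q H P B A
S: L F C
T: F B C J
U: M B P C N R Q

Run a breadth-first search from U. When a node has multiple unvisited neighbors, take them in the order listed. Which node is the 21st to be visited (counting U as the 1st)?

Visit U; enqueue M, B, P, C, N, R, Q → queue [M, B, P, C, N, R, Q]
Visit M; enqueue H, D, G → queue [B, P, C, N, R, Q, H, D, G]
Visit B; enqueue J, E, A, K, T, F → queue [P, C, N, R, Q, H, D, G, J, E, A, K, T, F]
Visit P → queue [C, N, R, Q, H, D, G, J, E, A, K, T, F]
Visit C; enqueue S → queue [N, R, Q, H, D, G, J, E, A, K, T, F, S]
Visit N; enqueue I → queue [R, Q, H, D, G, J, E, A, K, T, F, S, I]
Visit R → queue [Q, H, D, G, J, E, A, K, T, F, S, I]
Visit Q; enqueue L → queue [H, D, G, J, E, A, K, T, F, S, I, L]
Visit H → queue [D, G, J, E, A, K, T, F, S, I, L]
Visit D → queue [G, J, E, A, K, T, F, S, I, L]
Visit G → queue [J, E, A, K, T, F, S, I, L]
Visit J → queue [E, A, K, T, F, S, I, L]
Visit E → queue [A, K, T, F, S, I, L]
Visit A → queue [K, T, F, S, I, L]
Visit K → queue [T, F, S, I, L]
Visit T → queue [F, S, I, L]
Visit F → queue [S, I, L]
Visit S → queue [I, L]
Visit I; enqueue O → queue [L, O]
Visit L → queue [O]
Visit O → queue []

Visit order: U, M, B, P, C, N, R, Q, H, D, G, J, E, A, K, T, F, S, I, L, O

O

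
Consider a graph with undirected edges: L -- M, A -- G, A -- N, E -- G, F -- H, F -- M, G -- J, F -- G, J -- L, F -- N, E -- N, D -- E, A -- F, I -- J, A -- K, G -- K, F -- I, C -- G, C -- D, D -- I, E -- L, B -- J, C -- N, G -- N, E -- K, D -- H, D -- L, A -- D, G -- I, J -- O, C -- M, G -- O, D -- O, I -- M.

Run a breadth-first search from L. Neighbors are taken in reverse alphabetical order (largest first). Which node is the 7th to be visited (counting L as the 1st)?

Visit L; enqueue M, J, E, D → queue [M, J, E, D]
Visit M; enqueue I, F, C → queue [J, E, D, I, F, C]
Visit J; enqueue O, G, B → queue [E, D, I, F, C, O, G, B]
Visit E; enqueue N, K → queue [D, I, F, C, O, G, B, N, K]
Visit D; enqueue H, A → queue [I, F, C, O, G, B, N, K, H, A]
Visit I → queue [F, C, O, G, B, N, K, H, A]
Visit F → queue [C, O, G, B, N, K, H, A]
Visit C → queue [O, G, B, N, K, H, A]
Visit O → queue [G, B, N, K, H, A]
Visit G → queue [B, N, K, H, A]
Visit B → queue [N, K, H, A]
Visit N → queue [K, H, A]
Visit K → queue [H, A]
Visit H → queue [A]
Visit A → queue []

Visit order: L, M, J, E, D, I, F, C, O, G, B, N, K, H, A

F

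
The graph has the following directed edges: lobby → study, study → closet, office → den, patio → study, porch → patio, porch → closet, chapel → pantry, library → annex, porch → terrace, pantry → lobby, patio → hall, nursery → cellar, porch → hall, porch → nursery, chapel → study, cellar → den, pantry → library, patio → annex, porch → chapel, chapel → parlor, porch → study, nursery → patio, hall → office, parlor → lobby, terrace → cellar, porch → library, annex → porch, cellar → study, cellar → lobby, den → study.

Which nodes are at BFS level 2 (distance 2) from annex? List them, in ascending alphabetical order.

Level 0: annex
Level 1: porch
Level 2: chapel, closet, hall, library, nursery, patio, study, terrace
Level 3: cellar, office, pantry, parlor
Level 4: den, lobby

chapel, closet, hall, library, nursery, patio, study, terrace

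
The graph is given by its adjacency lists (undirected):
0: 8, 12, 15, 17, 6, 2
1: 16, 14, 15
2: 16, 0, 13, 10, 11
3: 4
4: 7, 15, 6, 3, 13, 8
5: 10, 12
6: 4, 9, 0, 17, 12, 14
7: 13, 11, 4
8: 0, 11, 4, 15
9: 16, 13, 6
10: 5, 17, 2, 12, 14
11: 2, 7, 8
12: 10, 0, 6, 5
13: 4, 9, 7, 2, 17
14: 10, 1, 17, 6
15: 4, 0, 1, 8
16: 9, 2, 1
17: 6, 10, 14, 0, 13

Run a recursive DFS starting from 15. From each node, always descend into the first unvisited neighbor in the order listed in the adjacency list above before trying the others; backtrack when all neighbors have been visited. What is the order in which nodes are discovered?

Visit 15
15 → 4
4 → 7
7 → 13
13 → 9
9 → 16
16 → 2
2 → 0
0 → 8
8 → 11
0 → 12
12 → 10
10 → 5
10 → 17
17 → 6
6 → 14
14 → 1
4 → 3

15 4 7 13 9 16 2 0 8 11 12 10 5 17 6 14 1 3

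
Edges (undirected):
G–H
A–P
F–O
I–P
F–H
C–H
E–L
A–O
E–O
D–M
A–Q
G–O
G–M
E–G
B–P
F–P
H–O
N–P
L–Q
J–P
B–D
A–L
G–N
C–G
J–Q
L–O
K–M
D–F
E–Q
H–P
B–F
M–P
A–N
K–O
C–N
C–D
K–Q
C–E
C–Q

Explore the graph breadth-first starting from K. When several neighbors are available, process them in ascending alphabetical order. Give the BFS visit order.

K -> M -> O -> Q -> D -> G -> P -> A -> E -> F -> H -> L -> C -> J -> B -> N -> I

Visit K; enqueue M, O, Q → queue [M, O, Q]
Visit M; enqueue D, G, P → queue [O, Q, D, G, P]
Visit O; enqueue A, E, F, H, L → queue [Q, D, G, P, A, E, F, H, L]
Visit Q; enqueue C, J → queue [D, G, P, A, E, F, H, L, C, J]
Visit D; enqueue B → queue [G, P, A, E, F, H, L, C, J, B]
Visit G; enqueue N → queue [P, A, E, F, H, L, C, J, B, N]
Visit P; enqueue I → queue [A, E, F, H, L, C, J, B, N, I]
Visit A → queue [E, F, H, L, C, J, B, N, I]
Visit E → queue [F, H, L, C, J, B, N, I]
Visit F → queue [H, L, C, J, B, N, I]
Visit H → queue [L, C, J, B, N, I]
Visit L → queue [C, J, B, N, I]
Visit C → queue [J, B, N, I]
Visit J → queue [B, N, I]
Visit B → queue [N, I]
Visit N → queue [I]
Visit I → queue []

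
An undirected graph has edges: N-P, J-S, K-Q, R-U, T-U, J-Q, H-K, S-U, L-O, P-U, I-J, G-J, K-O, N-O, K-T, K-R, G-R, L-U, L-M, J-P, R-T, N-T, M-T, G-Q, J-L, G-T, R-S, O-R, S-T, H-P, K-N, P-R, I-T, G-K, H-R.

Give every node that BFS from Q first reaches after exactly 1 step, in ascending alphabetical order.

Level 0: Q
Level 1: G, J, K
Level 2: H, I, L, N, O, P, R, S, T
Level 3: M, U

G, J, K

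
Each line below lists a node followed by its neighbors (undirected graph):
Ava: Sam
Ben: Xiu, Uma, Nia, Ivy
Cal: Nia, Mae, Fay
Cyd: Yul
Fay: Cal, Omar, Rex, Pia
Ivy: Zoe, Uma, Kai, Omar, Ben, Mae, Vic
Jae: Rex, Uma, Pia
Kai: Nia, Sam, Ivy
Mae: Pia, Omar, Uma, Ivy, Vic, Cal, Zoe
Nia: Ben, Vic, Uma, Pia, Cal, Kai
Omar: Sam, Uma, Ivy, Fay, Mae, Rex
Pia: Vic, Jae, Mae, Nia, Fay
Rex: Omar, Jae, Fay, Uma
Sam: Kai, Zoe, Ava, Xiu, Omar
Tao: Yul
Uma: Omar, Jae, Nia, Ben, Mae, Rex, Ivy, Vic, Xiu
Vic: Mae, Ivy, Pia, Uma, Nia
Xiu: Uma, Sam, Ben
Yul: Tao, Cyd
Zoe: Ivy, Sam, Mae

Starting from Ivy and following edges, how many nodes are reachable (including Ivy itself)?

BFS from Ivy visits: Ivy, Zoe, Uma, Kai, Omar, Ben, Mae, Vic, Sam, Jae, Nia, Rex, Xiu, Fay, Pia, Cal, Ava
Reachable nodes: 17 of 20 total.

17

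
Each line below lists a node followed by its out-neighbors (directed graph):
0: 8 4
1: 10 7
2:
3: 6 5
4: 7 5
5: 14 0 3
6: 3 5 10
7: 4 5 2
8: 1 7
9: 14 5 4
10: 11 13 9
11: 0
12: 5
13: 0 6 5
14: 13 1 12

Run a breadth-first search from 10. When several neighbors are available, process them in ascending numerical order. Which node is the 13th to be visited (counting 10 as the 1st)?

Visit 10; enqueue 9, 11, 13 → queue [9, 11, 13]
Visit 9; enqueue 4, 5, 14 → queue [11, 13, 4, 5, 14]
Visit 11; enqueue 0 → queue [13, 4, 5, 14, 0]
Visit 13; enqueue 6 → queue [4, 5, 14, 0, 6]
Visit 4; enqueue 7 → queue [5, 14, 0, 6, 7]
Visit 5; enqueue 3 → queue [14, 0, 6, 7, 3]
Visit 14; enqueue 1, 12 → queue [0, 6, 7, 3, 1, 12]
Visit 0; enqueue 8 → queue [6, 7, 3, 1, 12, 8]
Visit 6 → queue [7, 3, 1, 12, 8]
Visit 7; enqueue 2 → queue [3, 1, 12, 8, 2]
Visit 3 → queue [1, 12, 8, 2]
Visit 1 → queue [12, 8, 2]
Visit 12 → queue [8, 2]
Visit 8 → queue [2]
Visit 2 → queue []

Visit order: 10, 9, 11, 13, 4, 5, 14, 0, 6, 7, 3, 1, 12, 8, 2

12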